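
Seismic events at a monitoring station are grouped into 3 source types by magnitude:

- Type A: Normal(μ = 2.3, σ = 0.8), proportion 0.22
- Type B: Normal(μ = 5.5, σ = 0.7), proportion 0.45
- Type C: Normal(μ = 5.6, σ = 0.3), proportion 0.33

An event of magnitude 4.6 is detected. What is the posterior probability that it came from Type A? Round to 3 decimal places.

0.015

Posterior ∝ prior × likelihood, so P(k | x) ∝ P(Z=k) f_k(x); normalise over all components.
Component likelihoods at x = 4.6:
  f_A = 0.00799765
  f_B = 0.249376
  f_C = 0.00514093
Multiply by the mixture weights:
  P(Z=A)·f_A = 0.22 × 0.00799765 = 0.00175948
  P(Z=B)·f_B = 0.45 × 0.249376 = 0.112219
  P(Z=C)·f_C = 0.33 × 0.00514093 = 0.00169651
Evidence: 0.00175948 + 0.112219 + 0.00169651 = 0.115675
So the posterior for Type A is 0.00175948 / 0.115675 ≈ 0.015.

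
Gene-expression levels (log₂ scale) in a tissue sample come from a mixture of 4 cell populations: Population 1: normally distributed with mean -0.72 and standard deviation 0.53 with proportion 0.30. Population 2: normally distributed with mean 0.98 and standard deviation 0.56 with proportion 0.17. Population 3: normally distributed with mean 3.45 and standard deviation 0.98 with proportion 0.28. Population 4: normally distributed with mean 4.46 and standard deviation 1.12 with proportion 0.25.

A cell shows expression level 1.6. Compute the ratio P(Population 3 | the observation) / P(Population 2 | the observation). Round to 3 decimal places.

Posterior odds = (π_i f_i(x)) / (π_j f_j(x)); the normalising sum cancels.
Normal densities:
  L_1 = (1/(0.53·√(2π)))·exp(−(1.6−-0.72)²/(2·0.53²)) = 0.752721·exp(-9.58063) = 5.19778e-05
  L_2 = (1/(0.56·√(2π)))·exp(−(1.6−0.98)²/(2·0.56²)) = 0.712397·exp(-0.61288) = 0.385967
  L_3 = (1/(0.98·√(2π)))·exp(−(1.6−3.45)²/(2·0.98²)) = 0.407084·exp(-1.78181) = 0.0685258
  L_4 = (1/(1.12·√(2π)))·exp(−(1.6−4.46)²/(2·1.12²)) = 0.356198·exp(-3.26036) = 0.0136689
Odds = (0.28/0.17) × (0.0685258/0.385967) = 1.64706 × 0.177543 ≈ 0.292

0.292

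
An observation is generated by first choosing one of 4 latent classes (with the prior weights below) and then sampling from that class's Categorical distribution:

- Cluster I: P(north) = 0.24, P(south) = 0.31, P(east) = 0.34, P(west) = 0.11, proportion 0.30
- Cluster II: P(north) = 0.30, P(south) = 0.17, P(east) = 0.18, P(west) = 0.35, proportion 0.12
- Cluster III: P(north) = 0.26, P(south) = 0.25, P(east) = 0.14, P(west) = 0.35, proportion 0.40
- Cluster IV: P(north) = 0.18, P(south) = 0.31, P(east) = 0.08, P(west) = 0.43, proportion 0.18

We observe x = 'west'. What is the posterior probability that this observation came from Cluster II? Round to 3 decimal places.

0.144

P(component k | x) = w_k·f_k(x) / marginal(x), where marginal(x) = Σ_j w_j·f_j(x).
Categorical probabilities:
  p_I = P(west | comp) = 0.11
  p_II = P(west | comp) = 0.35
  p_III = P(west | comp) = 0.35
  p_IV = P(west | comp) = 0.43
Weight by the priors:
  w_I·p_I = 0.30 × 0.11 = 0.033
  w_II·p_II = 0.12 × 0.35 = 0.042
  w_III·p_III = 0.40 × 0.35 = 0.14
  w_IV·p_IV = 0.18 × 0.43 = 0.0774
Denominator: 0.033 + 0.042 + 0.14 + 0.0774 = 0.2924
P(Cluster II | the observation) ≈ 0.144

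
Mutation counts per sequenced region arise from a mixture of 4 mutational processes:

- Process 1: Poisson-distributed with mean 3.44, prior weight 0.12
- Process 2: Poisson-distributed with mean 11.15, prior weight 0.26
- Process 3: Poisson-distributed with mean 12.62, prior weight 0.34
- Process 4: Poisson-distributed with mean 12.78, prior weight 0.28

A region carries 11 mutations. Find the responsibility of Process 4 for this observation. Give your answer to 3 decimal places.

Apply Bayes' rule: the posterior for each component is proportional to its prior times its likelihood at x.
Component likelihoods at x = 11 mutations:
  p_1 = e^(−3.44)·3.44^11/11! = 0.00064123
  p_2 = e^(−11.15)·11.15^11/11! = 0.119257
  p_3 = e^(−12.62)·12.62^11/11! = 0.107078
  p_4 = e^(−12.78)·12.78^11/11! = 0.104809
Prior × likelihood for each component:
  w_1·p_1 = 0.12 × 0.00064123 = 7.69477e-05
  w_2·p_2 = 0.26 × 0.119257 = 0.0310069
  w_3·p_3 = 0.34 × 0.107078 = 0.0364066
  w_4·p_4 = 0.28 × 0.104809 = 0.0293466
Normaliser: 7.69477e-05 + 0.0310069 + 0.0364066 + 0.0293466 = 0.096837
So the posterior for Process 4 is 0.0293466 / 0.096837 ≈ 0.303.

0.303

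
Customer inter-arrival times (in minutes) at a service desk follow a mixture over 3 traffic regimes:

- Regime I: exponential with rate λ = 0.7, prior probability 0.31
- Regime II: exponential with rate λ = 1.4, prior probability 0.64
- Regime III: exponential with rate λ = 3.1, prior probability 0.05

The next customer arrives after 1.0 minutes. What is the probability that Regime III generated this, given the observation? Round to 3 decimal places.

P(component k | x) = P(Z=k)·f_k(x) / marginal(x), where marginal(x) = Σ_j P(Z=j)·f_j(x).
Evaluate each component's likelihood at the observed value:
  f_I = 0.7·e^(−0.7·1.0) = 0.7·e^(−0.7000) = 0.34761
  f_II = 1.4·e^(−1.4·1.0) = 1.4·e^(−1.4000) = 0.345236
  f_III = 3.1·e^(−3.1·1.0) = 3.1·e^(−3.1000) = 0.139653
Unnormalised posteriors:
  P(Z=I)·f_I = 0.31 × 0.34761 = 0.107759
  P(Z=II)·f_II = 0.64 × 0.345236 = 0.220951
  P(Z=III)·f_III = 0.05 × 0.139653 = 0.00698263
Marginal: 0.107759 + 0.220951 + 0.00698263 = 0.335693
Responsibility of Regime III: 0.00698263 / 0.335693 ≈ 0.021

0.021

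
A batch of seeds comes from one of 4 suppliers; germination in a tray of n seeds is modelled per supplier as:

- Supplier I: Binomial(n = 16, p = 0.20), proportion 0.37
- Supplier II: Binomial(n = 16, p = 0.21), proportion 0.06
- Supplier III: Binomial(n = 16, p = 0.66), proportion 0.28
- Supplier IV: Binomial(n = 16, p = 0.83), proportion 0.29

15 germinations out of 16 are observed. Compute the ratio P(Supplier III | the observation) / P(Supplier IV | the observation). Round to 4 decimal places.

Posterior odds = (π_i f_i(x)) / (π_j f_j(x)); the normalising sum cancels.
Component likelihoods at x = 15 germinations out of 16:
  p_I = 4.1943e-10
  p_II = 8.61066e-10
  p_III = 0.0106846
  p_IV = 0.166242
Posterior odds = (π_III·p_III) / (π_IV·p_IV) = (0.28·0.0106846) / (0.29·0.166242) = 0.00299169 / 0.0482101 ≈ 0.0621

0.0621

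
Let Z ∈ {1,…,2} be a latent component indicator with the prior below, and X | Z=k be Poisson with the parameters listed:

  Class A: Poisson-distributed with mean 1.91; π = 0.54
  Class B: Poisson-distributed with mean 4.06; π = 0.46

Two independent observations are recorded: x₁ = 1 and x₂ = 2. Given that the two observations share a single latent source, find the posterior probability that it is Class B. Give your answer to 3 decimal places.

0.100

By Bayes' theorem, P(k | x) = P(Z=k) f_k(x) / Σ_j P(Z=j) f_j(x).
Since both observations come from the same component, the likelihood for component k is f_k(x₁)·f_k(x₂).
  p_A = [0.282834] × [0.270106] = 0.076395
  p_B = [0.070031] × [0.142163] = 0.00995582
Prior × likelihood for each component:
  P(Z=A)·p_A = 0.54 × 0.076395 = 0.0412533
  P(Z=B)·p_B = 0.46 × 0.00995582 = 0.00457968
Sum: 0.0412533 + 0.00457968 = 0.045833
So the posterior for Class B is 0.00457968 / 0.045833 ≈ 0.100.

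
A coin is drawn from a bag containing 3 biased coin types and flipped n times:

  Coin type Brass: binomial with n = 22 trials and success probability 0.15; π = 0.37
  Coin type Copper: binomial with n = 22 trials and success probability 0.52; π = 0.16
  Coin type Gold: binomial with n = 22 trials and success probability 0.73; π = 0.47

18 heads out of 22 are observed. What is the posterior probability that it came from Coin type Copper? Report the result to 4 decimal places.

The responsibility of component k is P(Z=k) f_k(x) divided by Σ_j P(Z=j) f_j(x).
Binomial probabilities:
  f_Brass = C(22,18)·0.15^18·0.85^4 = 7315·1.47789e-15·0.522006 = 5.64329e-12
  f_Copper = C(22,18)·0.52^18·0.48^4 = 7315·7.72788e-06·0.0530842 = 0.00300082
  f_Gold = C(22,18)·0.73^18·0.27^4 = 7315·0.00346586·0.00531441 = 0.134735
Prior × likelihood for each component:
  P(Z=Brass)·f_Brass = 0.37 × 5.64329e-12 = 2.08802e-12
  P(Z=Copper)·f_Copper = 0.16 × 0.00300082 = 0.000480131
  P(Z=Gold)·f_Gold = 0.47 × 0.134735 = 0.0633255
Evidence: 2.08802e-12 + 0.000480131 + 0.0633255 = 0.0638056
So the posterior for Coin type Copper is 0.000480131 / 0.0638056 ≈ 0.0075.

0.0075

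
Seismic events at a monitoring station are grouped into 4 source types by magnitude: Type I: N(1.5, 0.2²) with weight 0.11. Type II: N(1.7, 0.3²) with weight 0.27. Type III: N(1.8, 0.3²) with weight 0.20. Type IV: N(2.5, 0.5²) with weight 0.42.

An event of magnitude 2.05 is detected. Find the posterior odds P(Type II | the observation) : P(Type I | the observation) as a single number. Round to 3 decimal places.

Since P(k|x) ∝ π_k f_k(x), the posterior odds are π_i f_i(x) / (π_j f_j(x)).
Component likelihoods at x = 2.05:
  f_I = (1/(0.2·√(2π)))·exp(−(2.05−1.5)²/(2·0.2²)) = 1.994711·exp(-3.78125) = 0.0454678
  f_II = (1/(0.3·√(2π)))·exp(−(2.05−1.7)²/(2·0.3²)) = 1.329808·exp(-0.68056) = 0.673329
  f_III = (1/(0.3·√(2π)))·exp(−(2.05−1.8)²/(2·0.3²)) = 1.329808·exp(-0.34722) = 0.939706
  f_IV = (1/(0.5·√(2π)))·exp(−(2.05−2.5)²/(2·0.5²)) = 0.797885·exp(-0.40500) = 0.53217
Odds = (0.27/0.11) × (0.673329/0.0454678) = 2.45455 × 14.8089 ≈ 36.349

36.349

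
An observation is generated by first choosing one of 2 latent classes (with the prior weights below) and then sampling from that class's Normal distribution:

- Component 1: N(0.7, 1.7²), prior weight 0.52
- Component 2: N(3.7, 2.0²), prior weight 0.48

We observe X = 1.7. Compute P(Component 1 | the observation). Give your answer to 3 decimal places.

0.639

Posterior ∝ prior × likelihood, so P(k | x) ∝ w_k f_k(x); normalise over all components.
Normal densities:
  p_1 = 0.197389
  p_2 = 0.120985
Prior × likelihood for each component:
  w_1·p_1 = 0.52 × 0.197389 = 0.102642
  w_2·p_2 = 0.48 × 0.120985 = 0.058073
Denominator: 0.102642 + 0.058073 = 0.160715
So the posterior for Component 1 is 0.102642 / 0.160715 ≈ 0.639.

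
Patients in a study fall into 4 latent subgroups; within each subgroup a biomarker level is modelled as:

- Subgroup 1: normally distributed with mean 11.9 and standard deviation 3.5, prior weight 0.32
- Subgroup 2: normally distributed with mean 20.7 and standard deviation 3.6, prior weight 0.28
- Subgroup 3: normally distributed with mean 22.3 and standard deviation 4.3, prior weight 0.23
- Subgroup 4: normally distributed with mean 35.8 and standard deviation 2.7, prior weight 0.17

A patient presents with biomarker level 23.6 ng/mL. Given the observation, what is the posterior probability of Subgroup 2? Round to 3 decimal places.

0.522

The responsibility of component k is π_k f_k(x) divided by Σ_j π_j f_j(x).
Normal densities:
  p_1 = 0.000426863
  p_2 = 0.0801118
  p_3 = 0.0886327
  p_4 = 5.44564e-06
Weight by the priors:
  π_1·p_1 = 0.32 × 0.000426863 = 0.000136596
  π_2·p_2 = 0.28 × 0.0801118 = 0.0224313
  π_3·p_3 = 0.23 × 0.0886327 = 0.0203855
  π_4·p_4 = 0.17 × 5.44564e-06 = 9.25759e-07
Sum: 0.000136596 + 0.0224313 + 0.0203855 + 9.25759e-07 = 0.0429544
P(Subgroup 2 | x) = 0.0224313 / 0.0429544 ≈ 0.522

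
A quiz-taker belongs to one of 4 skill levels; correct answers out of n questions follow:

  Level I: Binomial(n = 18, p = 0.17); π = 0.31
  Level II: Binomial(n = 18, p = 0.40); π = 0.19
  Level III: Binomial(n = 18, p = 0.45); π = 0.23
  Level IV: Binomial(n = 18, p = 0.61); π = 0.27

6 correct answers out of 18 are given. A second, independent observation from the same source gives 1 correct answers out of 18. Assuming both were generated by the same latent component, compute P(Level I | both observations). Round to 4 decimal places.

Apply Bayes' rule: the posterior for each component is proportional to its prior times its likelihood at x.
Since both observations come from the same component, the likelihood for component k is f_k(x₁)·f_k(x₂).
  f_I = [C(18,6)·0.17^6·0.83^12 = 18564·2.41376e-05·0.10689 = 0.0478963] × [0.128839] = 0.00617094
  f_II = [C(18,6)·0.40^6·0.60^12 = 18564·0.004096·0.00217678 = 0.165518] × [0.00121872] = 0.000201721
  f_III = [C(18,6)·0.45^6·0.55^12 = 18564·0.00830377·0.000766218 = 0.118113] × [0.000312357] = 3.68935e-05
  f_IV = [C(18,6)·0.61^6·0.39^12 = 18564·0.0515204·1.23816e-05 = 0.011842] × [1.22659e-06] = 1.45253e-08
Multiply by the mixture weights:
  P(Z=I)·f_I = 0.31 × 0.00617094 = 0.00191299
  P(Z=II)·f_II = 0.19 × 0.000201721 = 3.83269e-05
  P(Z=III)·f_III = 0.23 × 3.68935e-05 = 8.4855e-06
  P(Z=IV)·f_IV = 0.27 × 1.45253e-08 = 3.92184e-09
Denominator: 0.00191299 + 3.83269e-05 + 8.4855e-06 + 3.92184e-09 = 0.00195981
Responsibility of Level I: 0.00191299 / 0.00195981 ≈ 0.9761

0.9761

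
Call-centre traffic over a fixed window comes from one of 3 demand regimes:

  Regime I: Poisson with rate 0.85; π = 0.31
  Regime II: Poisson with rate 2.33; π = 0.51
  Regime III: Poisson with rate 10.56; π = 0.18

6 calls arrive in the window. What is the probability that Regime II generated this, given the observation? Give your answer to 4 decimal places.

Apply Bayes' rule: the posterior for each component is proportional to its prior times its likelihood at x.
Evaluate each component's likelihood at the observed value:
  f_I = e^(−0.85)·0.85^6/6! = 0.000223888
  f_II = e^(−2.33)·2.33^6/6! = 0.0216221
  f_III = e^(−10.56)·10.56^6/6! = 0.0499461
Prior × likelihood for each component:
  P(Z=I)·f_I = 0.31 × 0.000223888 = 6.94053e-05
  P(Z=II)·f_II = 0.51 × 0.0216221 = 0.0110272
  P(Z=III)·f_III = 0.18 × 0.0499461 = 0.00899029
Sum: 6.94053e-05 + 0.0110272 + 0.00899029 = 0.0200869
P(Regime II | x) ≈ 0.5490

0.5490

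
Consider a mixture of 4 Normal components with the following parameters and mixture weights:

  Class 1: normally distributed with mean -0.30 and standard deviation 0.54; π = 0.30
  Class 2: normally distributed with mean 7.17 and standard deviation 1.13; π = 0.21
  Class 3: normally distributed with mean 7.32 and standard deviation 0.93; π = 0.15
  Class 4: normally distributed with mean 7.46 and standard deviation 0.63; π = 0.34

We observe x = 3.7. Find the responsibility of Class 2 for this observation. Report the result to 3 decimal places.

The responsibility of component k is w_k f_k(x) divided by Σ_j w_j f_j(x).
Evaluate each component's likelihood at the observed value:
  f_1 = 8.98909e-13
  f_2 = 0.00316358
  f_3 = 0.000219965
  f_4 = 1.1662e-08
Weight by the priors:
  w_1·f_1 = 0.30 × 8.98909e-13 = 2.69673e-13
  w_2·f_2 = 0.21 × 0.00316358 = 0.000664351
  w_3·f_3 = 0.15 × 0.000219965 = 3.29948e-05
  w_4·f_4 = 0.34 × 1.1662e-08 = 3.96508e-09
Denominator: 2.69673e-13 + 0.000664351 + 3.29948e-05 + 3.96508e-09 = 0.00069735
P(Class 2 | x) ≈ 0.953

0.953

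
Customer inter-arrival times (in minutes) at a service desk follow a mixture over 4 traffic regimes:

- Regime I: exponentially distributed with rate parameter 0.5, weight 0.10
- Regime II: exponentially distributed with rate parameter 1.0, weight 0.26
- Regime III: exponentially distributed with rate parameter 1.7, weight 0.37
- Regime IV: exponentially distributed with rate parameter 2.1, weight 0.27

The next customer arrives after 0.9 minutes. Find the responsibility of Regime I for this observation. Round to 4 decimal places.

By Bayes' theorem, P(k | x) = π_k f_k(x) / Σ_j π_j f_j(x).
Exponential densities:
  f_I = 0.5·e^(−0.5·0.9) = 0.5·e^(−0.4500) = 0.318814
  f_II = 1.0·e^(−1.0·0.9) = 1.0·e^(−0.9000) = 0.40657
  f_III = 1.7·e^(−1.7·0.9) = 1.7·e^(−1.5300) = 0.368111
  f_IV = 2.1·e^(−2.1·0.9) = 2.1·e^(−1.8900) = 0.317251
Multiply by the mixture weights:
  π_I·f_I = 0.10 × 0.318814 = 0.0318814
  π_II·f_II = 0.26 × 0.40657 = 0.105708
  π_III·f_III = 0.37 × 0.368111 = 0.136201
  π_IV·f_IV = 0.27 × 0.317251 = 0.0856577
Sum: 0.0318814 + 0.105708 + 0.136201 + 0.0856577 = 0.359448
P(Regime I | 0.9 minutes) = 0.0318814 / 0.359448 ≈ 0.0887

0.0887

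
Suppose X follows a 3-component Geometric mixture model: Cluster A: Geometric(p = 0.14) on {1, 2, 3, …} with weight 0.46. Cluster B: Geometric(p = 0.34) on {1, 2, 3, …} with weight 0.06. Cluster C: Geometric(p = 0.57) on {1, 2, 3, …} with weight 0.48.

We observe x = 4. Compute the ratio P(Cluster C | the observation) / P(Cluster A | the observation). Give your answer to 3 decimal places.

The posterior odds equal the prior odds times the likelihood ratio: (π_i/π_j)·(f_i(x)/f_j(x)).
Geometric probabilities:
  p_A = 0.0890478
  p_B = 0.0977486
  p_C = 0.045319
Posterior odds = (π_C·p_C) / (π_A·p_A) = (0.48·0.045319) / (0.46·0.0890478) = 0.0217531 / 0.040962 ≈ 0.531

0.531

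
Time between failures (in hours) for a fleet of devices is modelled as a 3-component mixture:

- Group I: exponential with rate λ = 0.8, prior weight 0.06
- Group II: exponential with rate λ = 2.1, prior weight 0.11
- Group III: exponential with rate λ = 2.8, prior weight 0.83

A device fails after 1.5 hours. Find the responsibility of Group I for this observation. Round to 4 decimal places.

0.2442

The responsibility of component k is π_k f_k(x) divided by Σ_j π_j f_j(x).
Component likelihoods at x = 1.5 hours:
  L_I = 0.240955
  L_II = 0.0899895
  L_III = 0.0419876
Weight by the priors:
  π_I·L_I = 0.06 × 0.240955 = 0.0144573
  π_II·L_II = 0.11 × 0.0899895 = 0.00989884
  π_III·L_III = 0.83 × 0.0419876 = 0.0348497
Normaliser: 0.0144573 + 0.00989884 + 0.0348497 = 0.0592059
Responsibility of Group I: 0.0144573 / 0.0592059 ≈ 0.2442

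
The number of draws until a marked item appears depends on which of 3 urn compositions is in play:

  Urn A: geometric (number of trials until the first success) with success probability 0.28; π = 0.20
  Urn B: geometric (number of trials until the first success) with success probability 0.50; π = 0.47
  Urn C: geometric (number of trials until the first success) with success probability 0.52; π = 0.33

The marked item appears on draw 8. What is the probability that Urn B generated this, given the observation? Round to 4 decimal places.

0.2170

P(component k | x) = w_k·f_k(x) / marginal(x), where marginal(x) = Σ_j w_j·f_j(x).
Evaluate each component's likelihood at the observed value:
  p_A = 0.28·(1−0.28)^7 = 0.28·0.100306 = 0.0280857
  p_B = 0.50·(1−0.50)^7 = 0.50·0.0078125 = 0.00390625
  p_C = 0.52·(1−0.52)^7 = 0.52·0.00587068 = 0.00305276
Prior × likelihood for each component:
  w_A·p_A = 0.20 × 0.0280857 = 0.00561714
  w_B·p_B = 0.47 × 0.00390625 = 0.00183594
  w_C·p_C = 0.33 × 0.00305276 = 0.00100741
Denominator: 0.00561714 + 0.00183594 + 0.00100741 = 0.00846049
So the posterior for Urn B is 0.00183594 / 0.00846049 ≈ 0.2170.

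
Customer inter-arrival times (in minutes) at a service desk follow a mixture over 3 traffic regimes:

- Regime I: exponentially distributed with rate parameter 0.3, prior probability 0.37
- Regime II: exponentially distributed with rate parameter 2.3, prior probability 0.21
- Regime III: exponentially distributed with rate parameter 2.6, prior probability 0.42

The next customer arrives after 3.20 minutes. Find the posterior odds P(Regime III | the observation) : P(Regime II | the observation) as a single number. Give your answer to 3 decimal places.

Since P(k|x) ∝ w_k f_k(x), the posterior odds are w_i f_i(x) / (w_j f_j(x)).
Component likelihoods at x = 3.20 minutes:
  f_I = 0.3·e^(−0.3·3.20) = 0.3·e^(−0.9600) = 0.114868
  f_II = 2.3·e^(−2.3·3.20) = 2.3·e^(−7.3600) = 0.00146326
  f_III = 2.6·e^(−2.6·3.20) = 2.6·e^(−8.3200) = 0.000633349
0.000266007 / 0.000307284 ≈ 0.866

0.866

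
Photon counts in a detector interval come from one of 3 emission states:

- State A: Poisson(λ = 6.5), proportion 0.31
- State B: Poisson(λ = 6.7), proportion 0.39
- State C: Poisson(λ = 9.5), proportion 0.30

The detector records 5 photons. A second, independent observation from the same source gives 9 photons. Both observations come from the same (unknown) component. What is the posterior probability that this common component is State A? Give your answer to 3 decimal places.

Apply Bayes' rule: the posterior for each component is proportional to its prior times its likelihood at x.
Since both observations come from the same component, the likelihood for component k is f_k(x₁)·f_k(x₂).
  L_A = [0.145369] × [0.085811] = 0.0124743
  L_B = [0.13849] × [0.0922863] = 0.0127808
  L_C = [0.0482658] × [0.130003] = 0.00627467
Unnormalised posteriors:
  π_A·L_A = 0.31 × 0.0124743 = 0.00386702
  π_B·L_B = 0.39 × 0.0127808 = 0.0049845
  π_C·L_C = 0.30 × 0.00627467 = 0.0018824
Sum: 0.00386702 + 0.0049845 + 0.0018824 = 0.0107339
So the posterior for State A is 0.00386702 / 0.0107339 ≈ 0.360.

0.360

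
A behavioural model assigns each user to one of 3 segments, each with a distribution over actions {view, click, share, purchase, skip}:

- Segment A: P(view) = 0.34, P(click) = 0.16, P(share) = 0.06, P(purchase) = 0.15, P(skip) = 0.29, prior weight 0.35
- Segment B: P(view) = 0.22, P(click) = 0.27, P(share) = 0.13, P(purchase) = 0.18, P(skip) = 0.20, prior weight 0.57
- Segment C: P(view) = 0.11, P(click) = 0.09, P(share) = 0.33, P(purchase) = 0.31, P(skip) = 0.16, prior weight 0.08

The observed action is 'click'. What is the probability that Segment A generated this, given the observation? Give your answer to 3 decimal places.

0.258

By Bayes' theorem, P(k | x) = w_k f_k(x) / Σ_j w_j f_j(x).
Categorical probabilities:
  p_A = P(click | comp) = 0.16
  p_B = P(click | comp) = 0.27
  p_C = P(click | comp) = 0.09
Unnormalised posteriors:
  w_A·p_A = 0.35 × 0.16 = 0.056
  w_B·p_B = 0.57 × 0.27 = 0.1539
  w_C·p_C = 0.08 × 0.09 = 0.0072
Marginal: 0.056 + 0.1539 + 0.0072 = 0.2171
Responsibility of Segment A: 0.056 / 0.2171 ≈ 0.258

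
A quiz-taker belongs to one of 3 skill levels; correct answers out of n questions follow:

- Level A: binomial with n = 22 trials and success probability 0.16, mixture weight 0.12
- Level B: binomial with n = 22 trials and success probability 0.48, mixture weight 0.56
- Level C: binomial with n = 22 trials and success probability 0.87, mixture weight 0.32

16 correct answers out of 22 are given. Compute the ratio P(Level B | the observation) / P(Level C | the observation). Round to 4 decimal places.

Since P(k|x) ∝ π_k f_k(x), the posterior odds are π_i f_i(x) / (π_j f_j(x)).
Binomial probabilities:
  f_A = C(22,16)·0.16^16·0.84^6 = 74613·1.84467e-13·0.351298 = 4.83515e-09
  f_B = C(22,16)·0.48^16·0.52^6 = 74613·7.94072e-06·0.0197706 = 0.0117137
  f_C = C(22,16)·0.87^16·0.13^6 = 74613·0.107723·4.82681e-06 = 0.0387956
Posterior odds = (π_B·f_B) / (π_C·f_C) = (0.56·0.0117137) / (0.32·0.0387956) = 0.00655968 / 0.0124146 ≈ 0.5284

0.5284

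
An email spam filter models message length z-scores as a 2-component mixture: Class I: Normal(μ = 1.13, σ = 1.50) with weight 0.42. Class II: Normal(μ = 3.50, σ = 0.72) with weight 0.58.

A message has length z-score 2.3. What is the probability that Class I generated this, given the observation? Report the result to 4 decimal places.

0.5070

By Bayes' theorem, P(k | x) = P(Z=k) f_k(x) / Σ_j P(Z=j) f_j(x).
Normal densities:
  p_I = 0.196203
  p_II = 0.138163
Multiply by the mixture weights:
  P(Z=I)·p_I = 0.42 × 0.196203 = 0.0824054
  P(Z=II)·p_II = 0.58 × 0.138163 = 0.0801344
Normaliser: 0.0824054 + 0.0801344 = 0.16254
So the posterior for Class I is 0.0824054 / 0.16254 ≈ 0.5070.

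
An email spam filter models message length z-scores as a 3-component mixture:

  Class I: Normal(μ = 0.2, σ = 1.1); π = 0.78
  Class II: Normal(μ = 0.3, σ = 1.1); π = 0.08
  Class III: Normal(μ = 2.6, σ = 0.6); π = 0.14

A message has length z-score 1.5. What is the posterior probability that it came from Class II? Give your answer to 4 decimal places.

By Bayes' theorem, P(k | x) = w_k f_k(x) / Σ_j w_j f_j(x).
Normal densities:
  p_I = 0.180397
  p_II = 0.20003
  p_III = 0.123852
Prior × likelihood for each component:
  w_I·p_I = 0.78 × 0.180397 = 0.14071
  w_II·p_II = 0.08 × 0.20003 = 0.0160024
  w_III·p_III = 0.14 × 0.123852 = 0.0173393
Sum: 0.14071 + 0.0160024 + 0.0173393 = 0.174051
So the posterior for Class II is 0.0160024 / 0.174051 ≈ 0.0919.

0.0919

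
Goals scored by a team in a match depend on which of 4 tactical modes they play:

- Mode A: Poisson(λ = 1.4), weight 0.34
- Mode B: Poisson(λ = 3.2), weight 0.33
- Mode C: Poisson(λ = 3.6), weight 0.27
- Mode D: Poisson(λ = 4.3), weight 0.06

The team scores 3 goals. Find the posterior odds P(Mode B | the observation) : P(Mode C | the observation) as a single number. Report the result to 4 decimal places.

1.2806

Since P(k|x) ∝ w_k f_k(x), the posterior odds are w_i f_i(x) / (w_j f_j(x)).
Poisson probabilities:
  f_A = 0.112777
  f_B = 0.222616
  f_C = 0.212469
  f_D = 0.179799
0.0734633 / 0.0573667 ≈ 1.2806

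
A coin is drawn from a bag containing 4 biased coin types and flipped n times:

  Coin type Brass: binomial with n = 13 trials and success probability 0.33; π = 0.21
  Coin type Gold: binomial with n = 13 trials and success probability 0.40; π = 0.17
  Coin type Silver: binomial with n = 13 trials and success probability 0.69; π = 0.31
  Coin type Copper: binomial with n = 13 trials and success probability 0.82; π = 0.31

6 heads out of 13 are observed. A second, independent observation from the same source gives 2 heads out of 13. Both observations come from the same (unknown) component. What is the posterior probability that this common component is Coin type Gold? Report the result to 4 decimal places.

0.3409

Posterior ∝ prior × likelihood, so P(k | x) ∝ P(Z=k) f_k(x); normalise over all components.
Since both observations come from the same component, the likelihood for component k is f_k(x₁)·f_k(x₂).
  L_Brass = [C(13,6)·0.33^6·0.67^7 = 1716·0.00129147·0.0606071 = 0.134315] × [0.10374] = 0.0139338
  L_Gold = [C(13,6)·0.40^6·0.60^7 = 1716·0.004096·0.0279936 = 0.19676] × [0.0452771] = 0.0089087
  L_Silver = [C(13,6)·0.69^6·0.31^7 = 1716·0.107918·0.000275126 = 0.0509499] × [9.43564e-05] = 4.80745e-06
  L_Copper = [C(13,6)·0.82^6·0.18^7 = 1716·0.304007·6.1222e-06 = 0.0031938] × [3.3707e-07] = 1.07653e-09
Unnormalised posteriors:
  P(Z=Brass)·L_Brass = 0.21 × 0.0139338 = 0.0029261
  P(Z=Gold)·L_Gold = 0.17 × 0.0089087 = 0.00151448
  P(Z=Silver)·L_Silver = 0.31 × 4.80745e-06 = 1.49031e-06
  P(Z=Copper)·L_Copper = 0.31 × 1.07653e-09 = 3.33726e-10
Denominator: 0.0029261 + 0.00151448 + 1.49031e-06 + 3.33726e-10 = 0.00444207
Responsibility of Coin type Gold: 0.00151448 / 0.00444207 ≈ 0.3409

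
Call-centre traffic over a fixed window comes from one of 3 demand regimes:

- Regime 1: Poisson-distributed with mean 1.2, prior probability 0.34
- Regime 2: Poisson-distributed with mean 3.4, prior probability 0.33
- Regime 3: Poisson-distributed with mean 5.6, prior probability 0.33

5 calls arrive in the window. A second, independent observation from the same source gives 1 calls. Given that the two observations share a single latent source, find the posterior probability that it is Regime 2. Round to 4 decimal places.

P(component k | x) = w_k·f_k(x) / marginal(x), where marginal(x) = Σ_j w_j·f_j(x).
Since both observations come from the same component, the likelihood for component k is f_k(x₁)·f_k(x₂).
  p_1 = [e^(−1.2)·1.2^5/5! = 0.00624556] × [0.361433] = 0.00225735
  p_2 = [e^(−3.4)·3.4^5/5! = 0.126361] × [0.113469] = 0.014338
  p_3 = [e^(−5.6)·5.6^5/5! = 0.169711] × [0.020708] = 0.00351438
Weight by the priors:
  w_1·p_1 = 0.34 × 0.00225735 = 0.0007675
  w_2·p_2 = 0.33 × 0.014338 = 0.00473155
  w_3·p_3 = 0.33 × 0.00351438 = 0.00115975
Normaliser: 0.0007675 + 0.00473155 + 0.00115975 = 0.0066588
P(Regime 2 | x₁, x₂) ≈ 0.7106

0.7106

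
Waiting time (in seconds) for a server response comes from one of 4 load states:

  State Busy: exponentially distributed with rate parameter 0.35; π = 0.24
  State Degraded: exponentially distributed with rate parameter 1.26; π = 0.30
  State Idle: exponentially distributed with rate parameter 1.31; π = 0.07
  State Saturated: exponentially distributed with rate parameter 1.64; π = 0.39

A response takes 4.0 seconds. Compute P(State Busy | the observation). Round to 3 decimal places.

0.844

Apply Bayes' rule: the posterior for each component is proportional to its prior times its likelihood at x.
Component likelihoods at x = 4.0 seconds:
  L_Busy = 0.0863089
  L_Degraded = 0.00815692
  L_Idle = 0.00694334
  L_Saturated = 0.00232205
Prior × likelihood for each component:
  P(Z=Busy)·L_Busy = 0.24 × 0.0863089 = 0.0207141
  P(Z=Degraded)·L_Degraded = 0.30 × 0.00815692 = 0.00244708
  P(Z=Idle)·L_Idle = 0.07 × 0.00694334 = 0.000486034
  P(Z=Saturated)·L_Saturated = 0.39 × 0.00232205 = 0.000905601
Normaliser: 0.0207141 + 0.00244708 + 0.000486034 + 0.000905601 = 0.0245529
So the posterior for State Busy is 0.0207141 / 0.0245529 ≈ 0.844.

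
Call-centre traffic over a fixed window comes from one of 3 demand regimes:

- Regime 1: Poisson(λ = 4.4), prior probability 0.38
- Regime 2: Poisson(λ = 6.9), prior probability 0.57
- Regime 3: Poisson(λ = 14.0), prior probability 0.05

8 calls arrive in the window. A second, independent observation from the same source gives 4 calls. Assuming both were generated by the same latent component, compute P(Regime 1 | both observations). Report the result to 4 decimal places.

0.3090

The responsibility of component k is w_k f_k(x) divided by Σ_j w_j f_j(x).
Since both observations come from the same component, the likelihood for component k is f_k(x₁)·f_k(x₂).
  p_1 = [e^(−4.4)·4.4^8/8! = 0.0427765] × [0.191736] = 0.0082018
  p_2 = [e^(−6.9)·6.9^8/8! = 0.128422] × [0.0951816] = 0.0122234
  p_3 = [e^(−14.0)·14.0^8/8! = 0.0304355] × [0.001331] = 4.05097e-05
Prior × likelihood for each component:
  w_1·p_1 = 0.38 × 0.0082018 = 0.00311668
  w_2·p_2 = 0.57 × 0.0122234 = 0.00696736
  w_3·p_3 = 0.05 × 4.05097e-05 = 2.02549e-06
Marginal: 0.00311668 + 0.00696736 + 2.02549e-06 = 0.0100861
P(Regime 1 | x₁,x₂) = 0.00311668 / 0.0100861 ≈ 0.3090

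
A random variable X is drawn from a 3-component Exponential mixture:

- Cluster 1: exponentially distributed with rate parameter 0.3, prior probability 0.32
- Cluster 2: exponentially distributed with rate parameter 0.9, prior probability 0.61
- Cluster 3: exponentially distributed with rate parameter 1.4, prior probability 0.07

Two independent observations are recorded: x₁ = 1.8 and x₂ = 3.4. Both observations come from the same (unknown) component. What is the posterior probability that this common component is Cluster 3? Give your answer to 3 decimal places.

0.009

P(component k | x) = π_k·f_k(x) / marginal(x), where marginal(x) = Σ_j π_j·f_j(x).
Since both observations come from the same component, the likelihood for component k is f_k(x₁)·f_k(x₂).
  f_1 = [0.3·e^(−0.3·1.8) = 0.3·e^(−0.5400) = 0.174824] × [0.108178] = 0.0189122
  f_2 = [0.9·e^(−0.9·1.8) = 0.9·e^(−1.6200) = 0.178109] × [0.0421989] = 0.007516
  f_3 = [1.4·e^(−1.4·1.8) = 1.4·e^(−2.5200) = 0.112643] × [0.0119919] = 0.0013508
Unnormalised posteriors:
  π_1·f_1 = 0.32 × 0.0189122 = 0.00605192
  π_2·f_2 = 0.61 × 0.007516 = 0.00458476
  π_3·f_3 = 0.07 × 0.0013508 = 9.45563e-05
Denominator: 0.00605192 + 0.00458476 + 9.45563e-05 = 0.0107312
P(Cluster 3 | data) = 9.45563e-05 / 0.0107312 ≈ 0.009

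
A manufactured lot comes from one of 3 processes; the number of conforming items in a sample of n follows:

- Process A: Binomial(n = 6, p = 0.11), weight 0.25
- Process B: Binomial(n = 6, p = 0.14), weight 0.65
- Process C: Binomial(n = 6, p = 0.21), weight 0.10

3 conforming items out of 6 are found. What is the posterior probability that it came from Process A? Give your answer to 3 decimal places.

0.128

The responsibility of component k is P(Z=k) f_k(x) divided by Σ_j P(Z=j) f_j(x).
Component likelihoods at x = 3 conforming items out of 6:
  f_A = 0.0187663
  f_B = 0.0349068
  f_C = 0.0913207
Unnormalised posteriors:
  P(Z=A)·f_A = 0.25 × 0.0187663 = 0.00469157
  P(Z=B)·f_B = 0.65 × 0.0349068 = 0.0226894
  P(Z=C)·f_C = 0.10 × 0.0913207 = 0.00913207
Normaliser: 0.00469157 + 0.0226894 + 0.00913207 = 0.036513
Responsibility of Process A: 0.00469157 / 0.036513 ≈ 0.128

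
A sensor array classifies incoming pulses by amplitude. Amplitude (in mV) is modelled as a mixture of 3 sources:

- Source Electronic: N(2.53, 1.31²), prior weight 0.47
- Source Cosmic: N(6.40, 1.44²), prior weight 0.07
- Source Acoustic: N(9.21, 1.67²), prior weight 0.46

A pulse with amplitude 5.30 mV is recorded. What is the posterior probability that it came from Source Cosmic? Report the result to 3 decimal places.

Apply Bayes' rule: the posterior for each component is proportional to its prior times its likelihood at x.
Normal densities:
  f_Electronic = 0.0325646
  f_Cosmic = 0.206936
  f_Acoustic = 0.0154114
Weight by the priors:
  P(Z=Electronic)·f_Electronic = 0.47 × 0.0325646 = 0.0153054
  P(Z=Cosmic)·f_Cosmic = 0.07 × 0.206936 = 0.0144855
  P(Z=Acoustic)·f_Acoustic = 0.46 × 0.0154114 = 0.00708926
Evidence: 0.0153054 + 0.0144855 + 0.00708926 = 0.0368802
Responsibility of Source Cosmic: 0.0144855 / 0.0368802 ≈ 0.393

0.393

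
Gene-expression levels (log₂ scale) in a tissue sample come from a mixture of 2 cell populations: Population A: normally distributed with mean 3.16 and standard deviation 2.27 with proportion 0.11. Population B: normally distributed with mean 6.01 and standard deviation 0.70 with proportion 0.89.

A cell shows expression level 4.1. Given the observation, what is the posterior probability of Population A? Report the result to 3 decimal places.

0.591

By Bayes' theorem, P(k | x) = π_k f_k(x) / Σ_j π_j f_j(x).
Evaluate each component's likelihood at the observed value:
  p_A = 0.161305
  p_B = 0.0137762
Unnormalised posteriors:
  π_A·p_A = 0.11 × 0.161305 = 0.0177436
  π_B·p_B = 0.89 × 0.0137762 = 0.0122608
Denominator: 0.0177436 + 0.0122608 = 0.0300044
P(Population A | the observation) = 0.0177436 / 0.0300044 ≈ 0.591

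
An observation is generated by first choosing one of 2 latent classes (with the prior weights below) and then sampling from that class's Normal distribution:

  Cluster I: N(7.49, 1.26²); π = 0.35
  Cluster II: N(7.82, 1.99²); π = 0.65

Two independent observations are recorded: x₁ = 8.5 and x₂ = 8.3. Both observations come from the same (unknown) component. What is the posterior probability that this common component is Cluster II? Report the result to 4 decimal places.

Apply Bayes' rule: the posterior for each component is proportional to its prior times its likelihood at x.
Since both observations come from the same component, the likelihood for component k is f_k(x₁)·f_k(x₂).
  p_I = [(1/(1.26·√(2π)))·exp(−(8.5−7.49)²/(2·1.26²)) = 0.316621·exp(-0.32127) = 0.229622] × [0.257514] = 0.0591307
  p_II = [(1/(1.99·√(2π)))·exp(−(8.5−7.82)²/(2·1.99²)) = 0.200474·exp(-0.05838) = 0.189104] × [0.194726] = 0.0368235
Weight by the priors:
  π_I·p_I = 0.35 × 0.0591307 = 0.0206958
  π_II·p_II = 0.65 × 0.0368235 = 0.0239353
Marginal: 0.0206958 + 0.0239353 = 0.044631
P(Cluster II | x₁, x₂) ≈ 0.5363

0.5363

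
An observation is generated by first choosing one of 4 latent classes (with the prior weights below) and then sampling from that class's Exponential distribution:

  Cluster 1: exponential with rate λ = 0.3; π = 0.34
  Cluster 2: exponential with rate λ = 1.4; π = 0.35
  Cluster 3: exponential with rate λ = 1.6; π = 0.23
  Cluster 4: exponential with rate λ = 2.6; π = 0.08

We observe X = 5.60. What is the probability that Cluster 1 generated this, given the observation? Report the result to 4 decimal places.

By Bayes' theorem, P(k | x) = π_k f_k(x) / Σ_j π_j f_j(x).
Evaluate each component's likelihood at the observed value:
  L_1 = 0.3·e^(−0.3·5.60) = 0.3·e^(−1.6800) = 0.0559122
  L_2 = 1.4·e^(−1.4·5.60) = 1.4·e^(−7.8400) = 0.000551137
  L_3 = 1.6·e^(−1.6·5.60) = 1.6·e^(−8.9600) = 0.000205514
  L_4 = 2.6·e^(−2.6·5.60) = 2.6·e^(−14.5600) = 1.23494e-06
Prior × likelihood for each component:
  π_1·L_1 = 0.34 × 0.0559122 = 0.0190101
  π_2·L_2 = 0.35 × 0.000551137 = 0.000192898
  π_3·L_3 = 0.23 × 0.000205514 = 4.72682e-05
  π_4·L_4 = 0.08 × 1.23494e-06 = 9.87952e-08
Denominator: 0.0190101 + 0.000192898 + 4.72682e-05 + 9.87952e-08 = 0.0192504
P(Cluster 1 | data) ≈ 0.9875

0.9875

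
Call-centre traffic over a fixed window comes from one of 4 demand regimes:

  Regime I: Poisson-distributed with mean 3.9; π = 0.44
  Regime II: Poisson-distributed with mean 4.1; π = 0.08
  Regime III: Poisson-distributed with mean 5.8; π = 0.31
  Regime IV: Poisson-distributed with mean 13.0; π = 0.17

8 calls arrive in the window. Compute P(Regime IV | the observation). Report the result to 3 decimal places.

0.149

Posterior ∝ prior × likelihood, so P(k | x) ∝ w_k f_k(x); normalise over all components.
Poisson probabilities:
  L_I = e^(−3.9)·3.9^8/8! = 0.0268688
  L_II = e^(−4.1)·4.1^8/8! = 0.0328203
  L_III = e^(−5.8)·5.8^8/8! = 0.0961602
  L_IV = e^(−13.0)·13.0^8/8! = 0.0457297
Unnormalised posteriors:
  w_I·L_I = 0.44 × 0.0268688 = 0.0118223
  w_II·L_II = 0.08 × 0.0328203 = 0.00262563
  w_III·L_III = 0.31 × 0.0961602 = 0.0298097
  w_IV·L_IV = 0.17 × 0.0457297 = 0.00777404
Marginal: 0.0118223 + 0.00262563 + 0.0298097 + 0.00777404 = 0.0520316
P(Regime IV | the observation) ≈ 0.149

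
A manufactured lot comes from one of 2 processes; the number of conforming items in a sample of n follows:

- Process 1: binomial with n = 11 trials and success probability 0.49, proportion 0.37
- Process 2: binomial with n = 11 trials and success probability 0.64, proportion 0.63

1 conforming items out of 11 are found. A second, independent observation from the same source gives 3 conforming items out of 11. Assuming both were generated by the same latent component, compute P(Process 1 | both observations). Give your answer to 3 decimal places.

0.991

By Bayes' theorem, P(k | x) = π_k f_k(x) / Σ_j π_j f_j(x).
Since both observations come from the same component, the likelihood for component k is f_k(x₁)·f_k(x₂).
  L_1 = [0.00641639] × [0.0888451] = 0.000570065
  L_2 = [0.000257394] × [0.0122024] = 3.14081e-06
Unnormalised posteriors:
  π_1·L_1 = 0.37 × 0.000570065 = 0.000210924
  π_2·L_2 = 0.63 × 3.14081e-06 = 1.97871e-06
Sum: 0.000210924 + 1.97871e-06 = 0.000212903
So the posterior for Process 1 is 0.000210924 / 0.000212903 ≈ 0.991.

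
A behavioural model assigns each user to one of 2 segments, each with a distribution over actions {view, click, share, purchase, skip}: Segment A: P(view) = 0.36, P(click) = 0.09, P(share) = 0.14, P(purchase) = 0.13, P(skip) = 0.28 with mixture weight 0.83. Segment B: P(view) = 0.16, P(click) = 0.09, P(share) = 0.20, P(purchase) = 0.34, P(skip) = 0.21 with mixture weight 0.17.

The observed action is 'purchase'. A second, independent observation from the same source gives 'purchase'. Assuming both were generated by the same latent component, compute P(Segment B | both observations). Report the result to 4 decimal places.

Apply Bayes' rule: the posterior for each component is proportional to its prior times its likelihood at x.
Since both observations come from the same component, the likelihood for component k is f_k(x₁)·f_k(x₂).
  L_A = [P(purchase | comp) = 0.13] × [0.13] = 0.0169
  L_B = [P(purchase | comp) = 0.34] × [0.34] = 0.1156
Prior × likelihood for each component:
  π_A·L_A = 0.83 × 0.0169 = 0.014027
  π_B·L_B = 0.17 × 0.1156 = 0.019652
Marginal: 0.014027 + 0.019652 = 0.033679
P(Segment B | x₁,x₂) ≈ 0.5835

0.5835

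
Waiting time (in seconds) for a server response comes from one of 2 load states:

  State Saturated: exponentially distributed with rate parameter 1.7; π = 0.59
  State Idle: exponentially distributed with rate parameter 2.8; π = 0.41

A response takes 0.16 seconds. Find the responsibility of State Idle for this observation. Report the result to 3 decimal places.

0.490

Apply Bayes' rule: the posterior for each component is proportional to its prior times its likelihood at x.
Exponential densities:
  f_Saturated = 1.7·e^(−1.7·0.16) = 1.7·e^(−0.2720) = 1.29515
  f_Idle = 2.8·e^(−2.8·0.16) = 2.8·e^(−0.4480) = 1.78893
Multiply by the mixture weights:
  π_Saturated·f_Saturated = 0.59 × 1.29515 = 0.76414
  π_Idle·f_Idle = 0.41 × 1.78893 = 0.733463
Sum: 0.76414 + 0.733463 = 1.4976
P(State Idle | data) = 0.733463 / 1.4976 ≈ 0.490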